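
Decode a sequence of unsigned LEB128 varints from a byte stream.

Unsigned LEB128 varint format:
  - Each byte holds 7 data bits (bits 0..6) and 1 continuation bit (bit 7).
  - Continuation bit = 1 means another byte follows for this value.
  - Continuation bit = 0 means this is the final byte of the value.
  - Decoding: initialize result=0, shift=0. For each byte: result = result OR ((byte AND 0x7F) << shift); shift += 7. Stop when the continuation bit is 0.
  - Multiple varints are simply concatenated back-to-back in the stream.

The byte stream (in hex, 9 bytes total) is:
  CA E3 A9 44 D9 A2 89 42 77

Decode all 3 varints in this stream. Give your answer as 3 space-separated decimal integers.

Answer: 143290826 138563929 119

Derivation:
  byte[0]=0xCA cont=1 payload=0x4A=74: acc |= 74<<0 -> acc=74 shift=7
  byte[1]=0xE3 cont=1 payload=0x63=99: acc |= 99<<7 -> acc=12746 shift=14
  byte[2]=0xA9 cont=1 payload=0x29=41: acc |= 41<<14 -> acc=684490 shift=21
  byte[3]=0x44 cont=0 payload=0x44=68: acc |= 68<<21 -> acc=143290826 shift=28 [end]
Varint 1: bytes[0:4] = CA E3 A9 44 -> value 143290826 (4 byte(s))
  byte[4]=0xD9 cont=1 payload=0x59=89: acc |= 89<<0 -> acc=89 shift=7
  byte[5]=0xA2 cont=1 payload=0x22=34: acc |= 34<<7 -> acc=4441 shift=14
  byte[6]=0x89 cont=1 payload=0x09=9: acc |= 9<<14 -> acc=151897 shift=21
  byte[7]=0x42 cont=0 payload=0x42=66: acc |= 66<<21 -> acc=138563929 shift=28 [end]
Varint 2: bytes[4:8] = D9 A2 89 42 -> value 138563929 (4 byte(s))
  byte[8]=0x77 cont=0 payload=0x77=119: acc |= 119<<0 -> acc=119 shift=7 [end]
Varint 3: bytes[8:9] = 77 -> value 119 (1 byte(s))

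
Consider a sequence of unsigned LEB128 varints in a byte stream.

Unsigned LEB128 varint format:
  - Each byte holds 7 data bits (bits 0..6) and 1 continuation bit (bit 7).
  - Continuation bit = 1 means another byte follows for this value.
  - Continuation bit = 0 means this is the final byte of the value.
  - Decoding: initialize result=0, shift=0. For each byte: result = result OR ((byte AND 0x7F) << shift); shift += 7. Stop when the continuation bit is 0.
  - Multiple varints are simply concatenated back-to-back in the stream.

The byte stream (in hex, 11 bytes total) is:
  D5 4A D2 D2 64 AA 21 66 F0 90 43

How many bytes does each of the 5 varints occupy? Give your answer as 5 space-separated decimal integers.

  byte[0]=0xD5 cont=1 payload=0x55=85: acc |= 85<<0 -> acc=85 shift=7
  byte[1]=0x4A cont=0 payload=0x4A=74: acc |= 74<<7 -> acc=9557 shift=14 [end]
Varint 1: bytes[0:2] = D5 4A -> value 9557 (2 byte(s))
  byte[2]=0xD2 cont=1 payload=0x52=82: acc |= 82<<0 -> acc=82 shift=7
  byte[3]=0xD2 cont=1 payload=0x52=82: acc |= 82<<7 -> acc=10578 shift=14
  byte[4]=0x64 cont=0 payload=0x64=100: acc |= 100<<14 -> acc=1648978 shift=21 [end]
Varint 2: bytes[2:5] = D2 D2 64 -> value 1648978 (3 byte(s))
  byte[5]=0xAA cont=1 payload=0x2A=42: acc |= 42<<0 -> acc=42 shift=7
  byte[6]=0x21 cont=0 payload=0x21=33: acc |= 33<<7 -> acc=4266 shift=14 [end]
Varint 3: bytes[5:7] = AA 21 -> value 4266 (2 byte(s))
  byte[7]=0x66 cont=0 payload=0x66=102: acc |= 102<<0 -> acc=102 shift=7 [end]
Varint 4: bytes[7:8] = 66 -> value 102 (1 byte(s))
  byte[8]=0xF0 cont=1 payload=0x70=112: acc |= 112<<0 -> acc=112 shift=7
  byte[9]=0x90 cont=1 payload=0x10=16: acc |= 16<<7 -> acc=2160 shift=14
  byte[10]=0x43 cont=0 payload=0x43=67: acc |= 67<<14 -> acc=1099888 shift=21 [end]
Varint 5: bytes[8:11] = F0 90 43 -> value 1099888 (3 byte(s))

Answer: 2 3 2 1 3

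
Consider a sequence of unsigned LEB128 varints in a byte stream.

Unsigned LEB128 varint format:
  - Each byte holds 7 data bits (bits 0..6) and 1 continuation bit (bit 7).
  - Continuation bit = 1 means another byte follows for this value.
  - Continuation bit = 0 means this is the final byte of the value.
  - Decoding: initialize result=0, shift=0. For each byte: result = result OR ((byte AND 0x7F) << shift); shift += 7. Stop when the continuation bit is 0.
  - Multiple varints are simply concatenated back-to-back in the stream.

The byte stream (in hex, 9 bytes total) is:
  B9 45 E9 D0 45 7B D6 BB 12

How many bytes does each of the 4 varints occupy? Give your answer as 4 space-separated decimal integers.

Answer: 2 3 1 3

Derivation:
  byte[0]=0xB9 cont=1 payload=0x39=57: acc |= 57<<0 -> acc=57 shift=7
  byte[1]=0x45 cont=0 payload=0x45=69: acc |= 69<<7 -> acc=8889 shift=14 [end]
Varint 1: bytes[0:2] = B9 45 -> value 8889 (2 byte(s))
  byte[2]=0xE9 cont=1 payload=0x69=105: acc |= 105<<0 -> acc=105 shift=7
  byte[3]=0xD0 cont=1 payload=0x50=80: acc |= 80<<7 -> acc=10345 shift=14
  byte[4]=0x45 cont=0 payload=0x45=69: acc |= 69<<14 -> acc=1140841 shift=21 [end]
Varint 2: bytes[2:5] = E9 D0 45 -> value 1140841 (3 byte(s))
  byte[5]=0x7B cont=0 payload=0x7B=123: acc |= 123<<0 -> acc=123 shift=7 [end]
Varint 3: bytes[5:6] = 7B -> value 123 (1 byte(s))
  byte[6]=0xD6 cont=1 payload=0x56=86: acc |= 86<<0 -> acc=86 shift=7
  byte[7]=0xBB cont=1 payload=0x3B=59: acc |= 59<<7 -> acc=7638 shift=14
  byte[8]=0x12 cont=0 payload=0x12=18: acc |= 18<<14 -> acc=302550 shift=21 [end]
Varint 4: bytes[6:9] = D6 BB 12 -> value 302550 (3 byte(s))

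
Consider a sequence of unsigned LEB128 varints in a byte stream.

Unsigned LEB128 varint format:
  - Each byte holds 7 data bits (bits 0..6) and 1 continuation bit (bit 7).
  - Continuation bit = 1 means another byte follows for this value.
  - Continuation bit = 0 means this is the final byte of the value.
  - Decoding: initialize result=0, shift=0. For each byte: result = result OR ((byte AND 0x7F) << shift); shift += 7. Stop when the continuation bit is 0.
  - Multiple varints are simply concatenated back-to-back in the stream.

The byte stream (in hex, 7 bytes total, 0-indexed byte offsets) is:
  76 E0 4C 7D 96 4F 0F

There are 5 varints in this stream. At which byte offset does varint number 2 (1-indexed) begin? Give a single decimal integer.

  byte[0]=0x76 cont=0 payload=0x76=118: acc |= 118<<0 -> acc=118 shift=7 [end]
Varint 1: bytes[0:1] = 76 -> value 118 (1 byte(s))
  byte[1]=0xE0 cont=1 payload=0x60=96: acc |= 96<<0 -> acc=96 shift=7
  byte[2]=0x4C cont=0 payload=0x4C=76: acc |= 76<<7 -> acc=9824 shift=14 [end]
Varint 2: bytes[1:3] = E0 4C -> value 9824 (2 byte(s))
  byte[3]=0x7D cont=0 payload=0x7D=125: acc |= 125<<0 -> acc=125 shift=7 [end]
Varint 3: bytes[3:4] = 7D -> value 125 (1 byte(s))
  byte[4]=0x96 cont=1 payload=0x16=22: acc |= 22<<0 -> acc=22 shift=7
  byte[5]=0x4F cont=0 payload=0x4F=79: acc |= 79<<7 -> acc=10134 shift=14 [end]
Varint 4: bytes[4:6] = 96 4F -> value 10134 (2 byte(s))
  byte[6]=0x0F cont=0 payload=0x0F=15: acc |= 15<<0 -> acc=15 shift=7 [end]
Varint 5: bytes[6:7] = 0F -> value 15 (1 byte(s))

Answer: 1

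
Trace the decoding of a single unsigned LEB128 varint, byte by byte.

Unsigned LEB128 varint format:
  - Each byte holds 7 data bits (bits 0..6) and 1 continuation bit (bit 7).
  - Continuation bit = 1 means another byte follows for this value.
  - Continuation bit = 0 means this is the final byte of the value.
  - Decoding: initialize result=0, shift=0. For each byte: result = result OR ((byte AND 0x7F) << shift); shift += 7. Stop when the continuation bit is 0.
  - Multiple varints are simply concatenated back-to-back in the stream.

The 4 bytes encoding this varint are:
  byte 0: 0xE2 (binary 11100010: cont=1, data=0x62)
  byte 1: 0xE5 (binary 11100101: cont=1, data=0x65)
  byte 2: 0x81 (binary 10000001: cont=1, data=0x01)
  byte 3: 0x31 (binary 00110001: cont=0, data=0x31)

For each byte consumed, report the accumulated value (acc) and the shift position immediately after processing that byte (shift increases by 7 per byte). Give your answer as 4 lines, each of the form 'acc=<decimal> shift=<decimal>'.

Answer: acc=98 shift=7
acc=13026 shift=14
acc=29410 shift=21
acc=102789858 shift=28

Derivation:
byte 0=0xE2: payload=0x62=98, contrib = 98<<0 = 98; acc -> 98, shift -> 7
byte 1=0xE5: payload=0x65=101, contrib = 101<<7 = 12928; acc -> 13026, shift -> 14
byte 2=0x81: payload=0x01=1, contrib = 1<<14 = 16384; acc -> 29410, shift -> 21
byte 3=0x31: payload=0x31=49, contrib = 49<<21 = 102760448; acc -> 102789858, shift -> 28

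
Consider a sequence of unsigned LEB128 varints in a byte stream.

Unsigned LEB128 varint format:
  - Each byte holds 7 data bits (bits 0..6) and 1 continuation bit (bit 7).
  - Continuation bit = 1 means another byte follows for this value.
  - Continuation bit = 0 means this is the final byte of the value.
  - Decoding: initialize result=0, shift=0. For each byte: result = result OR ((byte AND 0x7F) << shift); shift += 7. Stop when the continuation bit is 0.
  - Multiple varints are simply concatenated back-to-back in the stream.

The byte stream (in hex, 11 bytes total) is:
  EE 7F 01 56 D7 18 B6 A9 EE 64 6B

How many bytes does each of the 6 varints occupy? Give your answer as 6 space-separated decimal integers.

  byte[0]=0xEE cont=1 payload=0x6E=110: acc |= 110<<0 -> acc=110 shift=7
  byte[1]=0x7F cont=0 payload=0x7F=127: acc |= 127<<7 -> acc=16366 shift=14 [end]
Varint 1: bytes[0:2] = EE 7F -> value 16366 (2 byte(s))
  byte[2]=0x01 cont=0 payload=0x01=1: acc |= 1<<0 -> acc=1 shift=7 [end]
Varint 2: bytes[2:3] = 01 -> value 1 (1 byte(s))
  byte[3]=0x56 cont=0 payload=0x56=86: acc |= 86<<0 -> acc=86 shift=7 [end]
Varint 3: bytes[3:4] = 56 -> value 86 (1 byte(s))
  byte[4]=0xD7 cont=1 payload=0x57=87: acc |= 87<<0 -> acc=87 shift=7
  byte[5]=0x18 cont=0 payload=0x18=24: acc |= 24<<7 -> acc=3159 shift=14 [end]
Varint 4: bytes[4:6] = D7 18 -> value 3159 (2 byte(s))
  byte[6]=0xB6 cont=1 payload=0x36=54: acc |= 54<<0 -> acc=54 shift=7
  byte[7]=0xA9 cont=1 payload=0x29=41: acc |= 41<<7 -> acc=5302 shift=14
  byte[8]=0xEE cont=1 payload=0x6E=110: acc |= 110<<14 -> acc=1807542 shift=21
  byte[9]=0x64 cont=0 payload=0x64=100: acc |= 100<<21 -> acc=211522742 shift=28 [end]
Varint 5: bytes[6:10] = B6 A9 EE 64 -> value 211522742 (4 byte(s))
  byte[10]=0x6B cont=0 payload=0x6B=107: acc |= 107<<0 -> acc=107 shift=7 [end]
Varint 6: bytes[10:11] = 6B -> value 107 (1 byte(s))

Answer: 2 1 1 2 4 1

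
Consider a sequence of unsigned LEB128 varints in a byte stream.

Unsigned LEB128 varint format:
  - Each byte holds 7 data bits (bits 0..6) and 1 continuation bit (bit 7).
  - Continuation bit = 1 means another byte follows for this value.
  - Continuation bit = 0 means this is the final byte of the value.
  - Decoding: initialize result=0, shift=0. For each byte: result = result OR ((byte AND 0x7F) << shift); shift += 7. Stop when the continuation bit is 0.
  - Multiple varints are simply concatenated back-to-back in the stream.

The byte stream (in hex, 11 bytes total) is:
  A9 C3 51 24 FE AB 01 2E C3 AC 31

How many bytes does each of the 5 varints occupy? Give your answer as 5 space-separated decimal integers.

  byte[0]=0xA9 cont=1 payload=0x29=41: acc |= 41<<0 -> acc=41 shift=7
  byte[1]=0xC3 cont=1 payload=0x43=67: acc |= 67<<7 -> acc=8617 shift=14
  byte[2]=0x51 cont=0 payload=0x51=81: acc |= 81<<14 -> acc=1335721 shift=21 [end]
Varint 1: bytes[0:3] = A9 C3 51 -> value 1335721 (3 byte(s))
  byte[3]=0x24 cont=0 payload=0x24=36: acc |= 36<<0 -> acc=36 shift=7 [end]
Varint 2: bytes[3:4] = 24 -> value 36 (1 byte(s))
  byte[4]=0xFE cont=1 payload=0x7E=126: acc |= 126<<0 -> acc=126 shift=7
  byte[5]=0xAB cont=1 payload=0x2B=43: acc |= 43<<7 -> acc=5630 shift=14
  byte[6]=0x01 cont=0 payload=0x01=1: acc |= 1<<14 -> acc=22014 shift=21 [end]
Varint 3: bytes[4:7] = FE AB 01 -> value 22014 (3 byte(s))
  byte[7]=0x2E cont=0 payload=0x2E=46: acc |= 46<<0 -> acc=46 shift=7 [end]
Varint 4: bytes[7:8] = 2E -> value 46 (1 byte(s))
  byte[8]=0xC3 cont=1 payload=0x43=67: acc |= 67<<0 -> acc=67 shift=7
  byte[9]=0xAC cont=1 payload=0x2C=44: acc |= 44<<7 -> acc=5699 shift=14
  byte[10]=0x31 cont=0 payload=0x31=49: acc |= 49<<14 -> acc=808515 shift=21 [end]
Varint 5: bytes[8:11] = C3 AC 31 -> value 808515 (3 byte(s))

Answer: 3 1 3 1 3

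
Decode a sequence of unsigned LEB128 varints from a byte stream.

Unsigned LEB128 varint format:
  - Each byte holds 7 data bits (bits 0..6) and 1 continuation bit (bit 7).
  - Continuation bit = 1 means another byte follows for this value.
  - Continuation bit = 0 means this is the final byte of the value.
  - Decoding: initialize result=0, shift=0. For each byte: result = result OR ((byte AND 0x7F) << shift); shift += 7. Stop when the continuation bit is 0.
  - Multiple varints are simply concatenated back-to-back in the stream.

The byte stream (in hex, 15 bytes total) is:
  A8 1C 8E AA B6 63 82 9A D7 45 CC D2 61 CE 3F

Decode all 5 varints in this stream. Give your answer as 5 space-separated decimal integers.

  byte[0]=0xA8 cont=1 payload=0x28=40: acc |= 40<<0 -> acc=40 shift=7
  byte[1]=0x1C cont=0 payload=0x1C=28: acc |= 28<<7 -> acc=3624 shift=14 [end]
Varint 1: bytes[0:2] = A8 1C -> value 3624 (2 byte(s))
  byte[2]=0x8E cont=1 payload=0x0E=14: acc |= 14<<0 -> acc=14 shift=7
  byte[3]=0xAA cont=1 payload=0x2A=42: acc |= 42<<7 -> acc=5390 shift=14
  byte[4]=0xB6 cont=1 payload=0x36=54: acc |= 54<<14 -> acc=890126 shift=21
  byte[5]=0x63 cont=0 payload=0x63=99: acc |= 99<<21 -> acc=208508174 shift=28 [end]
Varint 2: bytes[2:6] = 8E AA B6 63 -> value 208508174 (4 byte(s))
  byte[6]=0x82 cont=1 payload=0x02=2: acc |= 2<<0 -> acc=2 shift=7
  byte[7]=0x9A cont=1 payload=0x1A=26: acc |= 26<<7 -> acc=3330 shift=14
  byte[8]=0xD7 cont=1 payload=0x57=87: acc |= 87<<14 -> acc=1428738 shift=21
  byte[9]=0x45 cont=0 payload=0x45=69: acc |= 69<<21 -> acc=146132226 shift=28 [end]
Varint 3: bytes[6:10] = 82 9A D7 45 -> value 146132226 (4 byte(s))
  byte[10]=0xCC cont=1 payload=0x4C=76: acc |= 76<<0 -> acc=76 shift=7
  byte[11]=0xD2 cont=1 payload=0x52=82: acc |= 82<<7 -> acc=10572 shift=14
  byte[12]=0x61 cont=0 payload=0x61=97: acc |= 97<<14 -> acc=1599820 shift=21 [end]
Varint 4: bytes[10:13] = CC D2 61 -> value 1599820 (3 byte(s))
  byte[13]=0xCE cont=1 payload=0x4E=78: acc |= 78<<0 -> acc=78 shift=7
  byte[14]=0x3F cont=0 payload=0x3F=63: acc |= 63<<7 -> acc=8142 shift=14 [end]
Varint 5: bytes[13:15] = CE 3F -> value 8142 (2 byte(s))

Answer: 3624 208508174 146132226 1599820 8142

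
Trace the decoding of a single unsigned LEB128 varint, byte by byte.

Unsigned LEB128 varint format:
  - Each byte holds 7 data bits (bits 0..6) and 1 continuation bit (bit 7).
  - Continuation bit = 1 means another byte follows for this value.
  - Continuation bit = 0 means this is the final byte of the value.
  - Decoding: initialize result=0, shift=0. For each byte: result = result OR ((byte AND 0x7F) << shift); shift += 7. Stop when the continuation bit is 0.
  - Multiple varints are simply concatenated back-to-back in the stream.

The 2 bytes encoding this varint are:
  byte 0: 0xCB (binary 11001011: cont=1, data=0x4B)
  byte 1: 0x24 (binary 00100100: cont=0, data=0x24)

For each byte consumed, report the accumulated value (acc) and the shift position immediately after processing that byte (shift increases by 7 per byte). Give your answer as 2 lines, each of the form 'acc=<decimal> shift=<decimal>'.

Answer: acc=75 shift=7
acc=4683 shift=14

Derivation:
byte 0=0xCB: payload=0x4B=75, contrib = 75<<0 = 75; acc -> 75, shift -> 7
byte 1=0x24: payload=0x24=36, contrib = 36<<7 = 4608; acc -> 4683, shift -> 14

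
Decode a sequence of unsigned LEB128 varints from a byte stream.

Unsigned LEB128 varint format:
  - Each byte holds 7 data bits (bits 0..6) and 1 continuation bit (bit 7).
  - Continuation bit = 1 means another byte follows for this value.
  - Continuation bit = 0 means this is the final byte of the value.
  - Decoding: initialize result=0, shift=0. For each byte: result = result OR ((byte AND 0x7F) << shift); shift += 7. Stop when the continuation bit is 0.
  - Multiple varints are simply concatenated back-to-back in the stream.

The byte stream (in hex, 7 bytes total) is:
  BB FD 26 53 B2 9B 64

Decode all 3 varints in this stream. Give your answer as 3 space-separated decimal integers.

  byte[0]=0xBB cont=1 payload=0x3B=59: acc |= 59<<0 -> acc=59 shift=7
  byte[1]=0xFD cont=1 payload=0x7D=125: acc |= 125<<7 -> acc=16059 shift=14
  byte[2]=0x26 cont=0 payload=0x26=38: acc |= 38<<14 -> acc=638651 shift=21 [end]
Varint 1: bytes[0:3] = BB FD 26 -> value 638651 (3 byte(s))
  byte[3]=0x53 cont=0 payload=0x53=83: acc |= 83<<0 -> acc=83 shift=7 [end]
Varint 2: bytes[3:4] = 53 -> value 83 (1 byte(s))
  byte[4]=0xB2 cont=1 payload=0x32=50: acc |= 50<<0 -> acc=50 shift=7
  byte[5]=0x9B cont=1 payload=0x1B=27: acc |= 27<<7 -> acc=3506 shift=14
  byte[6]=0x64 cont=0 payload=0x64=100: acc |= 100<<14 -> acc=1641906 shift=21 [end]
Varint 3: bytes[4:7] = B2 9B 64 -> value 1641906 (3 byte(s))

Answer: 638651 83 1641906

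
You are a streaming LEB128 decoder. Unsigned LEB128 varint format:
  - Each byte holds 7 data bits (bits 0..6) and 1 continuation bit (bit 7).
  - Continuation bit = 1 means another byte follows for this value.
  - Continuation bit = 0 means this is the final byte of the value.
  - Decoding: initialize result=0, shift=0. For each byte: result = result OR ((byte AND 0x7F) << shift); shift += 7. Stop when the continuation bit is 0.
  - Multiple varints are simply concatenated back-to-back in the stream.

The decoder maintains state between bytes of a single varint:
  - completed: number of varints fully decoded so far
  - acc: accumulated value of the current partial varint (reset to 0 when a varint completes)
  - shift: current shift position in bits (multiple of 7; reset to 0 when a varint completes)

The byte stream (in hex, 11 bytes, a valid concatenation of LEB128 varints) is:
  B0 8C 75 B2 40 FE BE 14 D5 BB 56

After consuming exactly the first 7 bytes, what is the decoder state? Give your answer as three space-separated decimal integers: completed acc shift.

Answer: 2 8062 14

Derivation:
byte[0]=0xB0 cont=1 payload=0x30: acc |= 48<<0 -> completed=0 acc=48 shift=7
byte[1]=0x8C cont=1 payload=0x0C: acc |= 12<<7 -> completed=0 acc=1584 shift=14
byte[2]=0x75 cont=0 payload=0x75: varint #1 complete (value=1918512); reset -> completed=1 acc=0 shift=0
byte[3]=0xB2 cont=1 payload=0x32: acc |= 50<<0 -> completed=1 acc=50 shift=7
byte[4]=0x40 cont=0 payload=0x40: varint #2 complete (value=8242); reset -> completed=2 acc=0 shift=0
byte[5]=0xFE cont=1 payload=0x7E: acc |= 126<<0 -> completed=2 acc=126 shift=7
byte[6]=0xBE cont=1 payload=0x3E: acc |= 62<<7 -> completed=2 acc=8062 shift=14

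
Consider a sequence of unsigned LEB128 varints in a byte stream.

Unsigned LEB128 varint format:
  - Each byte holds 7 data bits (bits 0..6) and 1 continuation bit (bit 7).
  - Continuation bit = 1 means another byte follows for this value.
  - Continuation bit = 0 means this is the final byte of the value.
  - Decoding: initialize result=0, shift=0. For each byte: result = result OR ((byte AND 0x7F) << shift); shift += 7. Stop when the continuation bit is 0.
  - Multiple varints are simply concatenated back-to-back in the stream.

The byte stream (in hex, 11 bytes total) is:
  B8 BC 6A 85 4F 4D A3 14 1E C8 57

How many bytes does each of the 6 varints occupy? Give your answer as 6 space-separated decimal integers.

  byte[0]=0xB8 cont=1 payload=0x38=56: acc |= 56<<0 -> acc=56 shift=7
  byte[1]=0xBC cont=1 payload=0x3C=60: acc |= 60<<7 -> acc=7736 shift=14
  byte[2]=0x6A cont=0 payload=0x6A=106: acc |= 106<<14 -> acc=1744440 shift=21 [end]
Varint 1: bytes[0:3] = B8 BC 6A -> value 1744440 (3 byte(s))
  byte[3]=0x85 cont=1 payload=0x05=5: acc |= 5<<0 -> acc=5 shift=7
  byte[4]=0x4F cont=0 payload=0x4F=79: acc |= 79<<7 -> acc=10117 shift=14 [end]
Varint 2: bytes[3:5] = 85 4F -> value 10117 (2 byte(s))
  byte[5]=0x4D cont=0 payload=0x4D=77: acc |= 77<<0 -> acc=77 shift=7 [end]
Varint 3: bytes[5:6] = 4D -> value 77 (1 byte(s))
  byte[6]=0xA3 cont=1 payload=0x23=35: acc |= 35<<0 -> acc=35 shift=7
  byte[7]=0x14 cont=0 payload=0x14=20: acc |= 20<<7 -> acc=2595 shift=14 [end]
Varint 4: bytes[6:8] = A3 14 -> value 2595 (2 byte(s))
  byte[8]=0x1E cont=0 payload=0x1E=30: acc |= 30<<0 -> acc=30 shift=7 [end]
Varint 5: bytes[8:9] = 1E -> value 30 (1 byte(s))
  byte[9]=0xC8 cont=1 payload=0x48=72: acc |= 72<<0 -> acc=72 shift=7
  byte[10]=0x57 cont=0 payload=0x57=87: acc |= 87<<7 -> acc=11208 shift=14 [end]
Varint 6: bytes[9:11] = C8 57 -> value 11208 (2 byte(s))

Answer: 3 2 1 2 1 2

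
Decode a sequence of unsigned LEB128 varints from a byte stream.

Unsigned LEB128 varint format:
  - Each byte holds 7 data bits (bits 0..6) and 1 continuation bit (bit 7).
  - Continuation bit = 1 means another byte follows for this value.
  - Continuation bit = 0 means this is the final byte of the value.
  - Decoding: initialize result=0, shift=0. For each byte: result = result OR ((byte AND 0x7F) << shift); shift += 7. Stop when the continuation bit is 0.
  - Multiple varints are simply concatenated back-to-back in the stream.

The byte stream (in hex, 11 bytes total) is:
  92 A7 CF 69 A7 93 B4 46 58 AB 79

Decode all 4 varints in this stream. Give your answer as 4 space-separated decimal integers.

Answer: 221500306 147655079 88 15531

Derivation:
  byte[0]=0x92 cont=1 payload=0x12=18: acc |= 18<<0 -> acc=18 shift=7
  byte[1]=0xA7 cont=1 payload=0x27=39: acc |= 39<<7 -> acc=5010 shift=14
  byte[2]=0xCF cont=1 payload=0x4F=79: acc |= 79<<14 -> acc=1299346 shift=21
  byte[3]=0x69 cont=0 payload=0x69=105: acc |= 105<<21 -> acc=221500306 shift=28 [end]
Varint 1: bytes[0:4] = 92 A7 CF 69 -> value 221500306 (4 byte(s))
  byte[4]=0xA7 cont=1 payload=0x27=39: acc |= 39<<0 -> acc=39 shift=7
  byte[5]=0x93 cont=1 payload=0x13=19: acc |= 19<<7 -> acc=2471 shift=14
  byte[6]=0xB4 cont=1 payload=0x34=52: acc |= 52<<14 -> acc=854439 shift=21
  byte[7]=0x46 cont=0 payload=0x46=70: acc |= 70<<21 -> acc=147655079 shift=28 [end]
Varint 2: bytes[4:8] = A7 93 B4 46 -> value 147655079 (4 byte(s))
  byte[8]=0x58 cont=0 payload=0x58=88: acc |= 88<<0 -> acc=88 shift=7 [end]
Varint 3: bytes[8:9] = 58 -> value 88 (1 byte(s))
  byte[9]=0xAB cont=1 payload=0x2B=43: acc |= 43<<0 -> acc=43 shift=7
  byte[10]=0x79 cont=0 payload=0x79=121: acc |= 121<<7 -> acc=15531 shift=14 [end]
Varint 4: bytes[9:11] = AB 79 -> value 15531 (2 byte(s))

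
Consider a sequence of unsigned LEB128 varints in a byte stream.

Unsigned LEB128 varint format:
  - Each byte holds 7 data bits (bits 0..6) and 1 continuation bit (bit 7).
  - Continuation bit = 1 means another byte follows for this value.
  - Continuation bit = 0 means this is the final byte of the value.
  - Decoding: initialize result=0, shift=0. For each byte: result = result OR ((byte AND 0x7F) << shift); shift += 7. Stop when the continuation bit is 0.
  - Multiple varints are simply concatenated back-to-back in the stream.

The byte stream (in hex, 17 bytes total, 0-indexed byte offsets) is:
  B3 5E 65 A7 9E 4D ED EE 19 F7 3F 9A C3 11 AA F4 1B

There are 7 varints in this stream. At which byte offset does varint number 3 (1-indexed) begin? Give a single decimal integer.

Answer: 3

Derivation:
  byte[0]=0xB3 cont=1 payload=0x33=51: acc |= 51<<0 -> acc=51 shift=7
  byte[1]=0x5E cont=0 payload=0x5E=94: acc |= 94<<7 -> acc=12083 shift=14 [end]
Varint 1: bytes[0:2] = B3 5E -> value 12083 (2 byte(s))
  byte[2]=0x65 cont=0 payload=0x65=101: acc |= 101<<0 -> acc=101 shift=7 [end]
Varint 2: bytes[2:3] = 65 -> value 101 (1 byte(s))
  byte[3]=0xA7 cont=1 payload=0x27=39: acc |= 39<<0 -> acc=39 shift=7
  byte[4]=0x9E cont=1 payload=0x1E=30: acc |= 30<<7 -> acc=3879 shift=14
  byte[5]=0x4D cont=0 payload=0x4D=77: acc |= 77<<14 -> acc=1265447 shift=21 [end]
Varint 3: bytes[3:6] = A7 9E 4D -> value 1265447 (3 byte(s))
  byte[6]=0xED cont=1 payload=0x6D=109: acc |= 109<<0 -> acc=109 shift=7
  byte[7]=0xEE cont=1 payload=0x6E=110: acc |= 110<<7 -> acc=14189 shift=14
  byte[8]=0x19 cont=0 payload=0x19=25: acc |= 25<<14 -> acc=423789 shift=21 [end]
Varint 4: bytes[6:9] = ED EE 19 -> value 423789 (3 byte(s))
  byte[9]=0xF7 cont=1 payload=0x77=119: acc |= 119<<0 -> acc=119 shift=7
  byte[10]=0x3F cont=0 payload=0x3F=63: acc |= 63<<7 -> acc=8183 shift=14 [end]
Varint 5: bytes[9:11] = F7 3F -> value 8183 (2 byte(s))
  byte[11]=0x9A cont=1 payload=0x1A=26: acc |= 26<<0 -> acc=26 shift=7
  byte[12]=0xC3 cont=1 payload=0x43=67: acc |= 67<<7 -> acc=8602 shift=14
  byte[13]=0x11 cont=0 payload=0x11=17: acc |= 17<<14 -> acc=287130 shift=21 [end]
Varint 6: bytes[11:14] = 9A C3 11 -> value 287130 (3 byte(s))
  byte[14]=0xAA cont=1 payload=0x2A=42: acc |= 42<<0 -> acc=42 shift=7
  byte[15]=0xF4 cont=1 payload=0x74=116: acc |= 116<<7 -> acc=14890 shift=14
  byte[16]=0x1B cont=0 payload=0x1B=27: acc |= 27<<14 -> acc=457258 shift=21 [end]
Varint 7: bytes[14:17] = AA F4 1B -> value 457258 (3 byte(s))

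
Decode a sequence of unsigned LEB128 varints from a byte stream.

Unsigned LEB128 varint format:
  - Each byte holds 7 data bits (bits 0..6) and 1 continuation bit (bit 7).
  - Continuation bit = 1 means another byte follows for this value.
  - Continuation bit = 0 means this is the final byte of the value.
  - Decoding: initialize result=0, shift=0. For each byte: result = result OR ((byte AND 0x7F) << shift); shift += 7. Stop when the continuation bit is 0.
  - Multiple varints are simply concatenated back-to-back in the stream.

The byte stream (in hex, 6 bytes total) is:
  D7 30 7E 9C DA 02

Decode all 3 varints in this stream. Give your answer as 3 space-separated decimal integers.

  byte[0]=0xD7 cont=1 payload=0x57=87: acc |= 87<<0 -> acc=87 shift=7
  byte[1]=0x30 cont=0 payload=0x30=48: acc |= 48<<7 -> acc=6231 shift=14 [end]
Varint 1: bytes[0:2] = D7 30 -> value 6231 (2 byte(s))
  byte[2]=0x7E cont=0 payload=0x7E=126: acc |= 126<<0 -> acc=126 shift=7 [end]
Varint 2: bytes[2:3] = 7E -> value 126 (1 byte(s))
  byte[3]=0x9C cont=1 payload=0x1C=28: acc |= 28<<0 -> acc=28 shift=7
  byte[4]=0xDA cont=1 payload=0x5A=90: acc |= 90<<7 -> acc=11548 shift=14
  byte[5]=0x02 cont=0 payload=0x02=2: acc |= 2<<14 -> acc=44316 shift=21 [end]
Varint 3: bytes[3:6] = 9C DA 02 -> value 44316 (3 byte(s))

Answer: 6231 126 44316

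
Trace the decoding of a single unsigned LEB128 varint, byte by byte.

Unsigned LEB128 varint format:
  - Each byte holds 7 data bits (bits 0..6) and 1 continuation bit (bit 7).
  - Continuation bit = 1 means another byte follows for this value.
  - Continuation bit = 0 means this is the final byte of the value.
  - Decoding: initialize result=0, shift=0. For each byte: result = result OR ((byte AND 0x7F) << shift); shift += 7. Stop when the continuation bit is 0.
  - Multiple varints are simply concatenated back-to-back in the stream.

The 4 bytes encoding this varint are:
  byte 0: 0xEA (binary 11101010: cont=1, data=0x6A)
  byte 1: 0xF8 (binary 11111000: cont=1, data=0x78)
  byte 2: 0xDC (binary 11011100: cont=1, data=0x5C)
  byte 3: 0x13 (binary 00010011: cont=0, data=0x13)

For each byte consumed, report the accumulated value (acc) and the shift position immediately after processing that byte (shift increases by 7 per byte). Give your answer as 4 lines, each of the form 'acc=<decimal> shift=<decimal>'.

Answer: acc=106 shift=7
acc=15466 shift=14
acc=1522794 shift=21
acc=41368682 shift=28

Derivation:
byte 0=0xEA: payload=0x6A=106, contrib = 106<<0 = 106; acc -> 106, shift -> 7
byte 1=0xF8: payload=0x78=120, contrib = 120<<7 = 15360; acc -> 15466, shift -> 14
byte 2=0xDC: payload=0x5C=92, contrib = 92<<14 = 1507328; acc -> 1522794, shift -> 21
byte 3=0x13: payload=0x13=19, contrib = 19<<21 = 39845888; acc -> 41368682, shift -> 28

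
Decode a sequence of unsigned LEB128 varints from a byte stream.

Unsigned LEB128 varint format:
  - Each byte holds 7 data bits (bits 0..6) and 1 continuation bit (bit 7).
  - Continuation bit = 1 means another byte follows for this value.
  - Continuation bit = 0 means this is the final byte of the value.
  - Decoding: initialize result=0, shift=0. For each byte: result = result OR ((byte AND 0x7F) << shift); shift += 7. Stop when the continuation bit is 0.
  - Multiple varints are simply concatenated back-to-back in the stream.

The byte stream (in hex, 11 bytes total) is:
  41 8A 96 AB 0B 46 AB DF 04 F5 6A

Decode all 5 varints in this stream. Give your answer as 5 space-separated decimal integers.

Answer: 65 23776010 70 77739 13685

Derivation:
  byte[0]=0x41 cont=0 payload=0x41=65: acc |= 65<<0 -> acc=65 shift=7 [end]
Varint 1: bytes[0:1] = 41 -> value 65 (1 byte(s))
  byte[1]=0x8A cont=1 payload=0x0A=10: acc |= 10<<0 -> acc=10 shift=7
  byte[2]=0x96 cont=1 payload=0x16=22: acc |= 22<<7 -> acc=2826 shift=14
  byte[3]=0xAB cont=1 payload=0x2B=43: acc |= 43<<14 -> acc=707338 shift=21
  byte[4]=0x0B cont=0 payload=0x0B=11: acc |= 11<<21 -> acc=23776010 shift=28 [end]
Varint 2: bytes[1:5] = 8A 96 AB 0B -> value 23776010 (4 byte(s))
  byte[5]=0x46 cont=0 payload=0x46=70: acc |= 70<<0 -> acc=70 shift=7 [end]
Varint 3: bytes[5:6] = 46 -> value 70 (1 byte(s))
  byte[6]=0xAB cont=1 payload=0x2B=43: acc |= 43<<0 -> acc=43 shift=7
  byte[7]=0xDF cont=1 payload=0x5F=95: acc |= 95<<7 -> acc=12203 shift=14
  byte[8]=0x04 cont=0 payload=0x04=4: acc |= 4<<14 -> acc=77739 shift=21 [end]
Varint 4: bytes[6:9] = AB DF 04 -> value 77739 (3 byte(s))
  byte[9]=0xF5 cont=1 payload=0x75=117: acc |= 117<<0 -> acc=117 shift=7
  byte[10]=0x6A cont=0 payload=0x6A=106: acc |= 106<<7 -> acc=13685 shift=14 [end]
Varint 5: bytes[9:11] = F5 6A -> value 13685 (2 byte(s))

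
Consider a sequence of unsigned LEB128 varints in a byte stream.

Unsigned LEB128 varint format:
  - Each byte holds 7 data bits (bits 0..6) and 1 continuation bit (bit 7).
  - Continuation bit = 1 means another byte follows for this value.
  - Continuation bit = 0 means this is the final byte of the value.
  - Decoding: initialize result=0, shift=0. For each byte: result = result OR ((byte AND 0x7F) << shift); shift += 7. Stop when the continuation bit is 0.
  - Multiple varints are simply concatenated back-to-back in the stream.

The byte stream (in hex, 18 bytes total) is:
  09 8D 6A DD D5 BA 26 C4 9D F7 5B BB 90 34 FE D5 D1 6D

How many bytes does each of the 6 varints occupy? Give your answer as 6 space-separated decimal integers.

Answer: 1 2 4 4 3 4

Derivation:
  byte[0]=0x09 cont=0 payload=0x09=9: acc |= 9<<0 -> acc=9 shift=7 [end]
Varint 1: bytes[0:1] = 09 -> value 9 (1 byte(s))
  byte[1]=0x8D cont=1 payload=0x0D=13: acc |= 13<<0 -> acc=13 shift=7
  byte[2]=0x6A cont=0 payload=0x6A=106: acc |= 106<<7 -> acc=13581 shift=14 [end]
Varint 2: bytes[1:3] = 8D 6A -> value 13581 (2 byte(s))
  byte[3]=0xDD cont=1 payload=0x5D=93: acc |= 93<<0 -> acc=93 shift=7
  byte[4]=0xD5 cont=1 payload=0x55=85: acc |= 85<<7 -> acc=10973 shift=14
  byte[5]=0xBA cont=1 payload=0x3A=58: acc |= 58<<14 -> acc=961245 shift=21
  byte[6]=0x26 cont=0 payload=0x26=38: acc |= 38<<21 -> acc=80653021 shift=28 [end]
Varint 3: bytes[3:7] = DD D5 BA 26 -> value 80653021 (4 byte(s))
  byte[7]=0xC4 cont=1 payload=0x44=68: acc |= 68<<0 -> acc=68 shift=7
  byte[8]=0x9D cont=1 payload=0x1D=29: acc |= 29<<7 -> acc=3780 shift=14
  byte[9]=0xF7 cont=1 payload=0x77=119: acc |= 119<<14 -> acc=1953476 shift=21
  byte[10]=0x5B cont=0 payload=0x5B=91: acc |= 91<<21 -> acc=192794308 shift=28 [end]
Varint 4: bytes[7:11] = C4 9D F7 5B -> value 192794308 (4 byte(s))
  byte[11]=0xBB cont=1 payload=0x3B=59: acc |= 59<<0 -> acc=59 shift=7
  byte[12]=0x90 cont=1 payload=0x10=16: acc |= 16<<7 -> acc=2107 shift=14
  byte[13]=0x34 cont=0 payload=0x34=52: acc |= 52<<14 -> acc=854075 shift=21 [end]
Varint 5: bytes[11:14] = BB 90 34 -> value 854075 (3 byte(s))
  byte[14]=0xFE cont=1 payload=0x7E=126: acc |= 126<<0 -> acc=126 shift=7
  byte[15]=0xD5 cont=1 payload=0x55=85: acc |= 85<<7 -> acc=11006 shift=14
  byte[16]=0xD1 cont=1 payload=0x51=81: acc |= 81<<14 -> acc=1338110 shift=21
  byte[17]=0x6D cont=0 payload=0x6D=109: acc |= 109<<21 -> acc=229927678 shift=28 [end]
Varint 6: bytes[14:18] = FE D5 D1 6D -> value 229927678 (4 byte(s))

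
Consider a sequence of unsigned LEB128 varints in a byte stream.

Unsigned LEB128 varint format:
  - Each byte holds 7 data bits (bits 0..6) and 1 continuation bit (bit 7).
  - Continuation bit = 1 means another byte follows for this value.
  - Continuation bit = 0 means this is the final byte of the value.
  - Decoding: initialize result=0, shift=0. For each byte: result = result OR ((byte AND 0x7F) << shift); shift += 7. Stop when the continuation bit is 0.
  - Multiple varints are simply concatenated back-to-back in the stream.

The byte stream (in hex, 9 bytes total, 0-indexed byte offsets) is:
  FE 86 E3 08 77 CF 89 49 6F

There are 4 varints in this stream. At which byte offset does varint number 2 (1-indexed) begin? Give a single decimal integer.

  byte[0]=0xFE cont=1 payload=0x7E=126: acc |= 126<<0 -> acc=126 shift=7
  byte[1]=0x86 cont=1 payload=0x06=6: acc |= 6<<7 -> acc=894 shift=14
  byte[2]=0xE3 cont=1 payload=0x63=99: acc |= 99<<14 -> acc=1622910 shift=21
  byte[3]=0x08 cont=0 payload=0x08=8: acc |= 8<<21 -> acc=18400126 shift=28 [end]
Varint 1: bytes[0:4] = FE 86 E3 08 -> value 18400126 (4 byte(s))
  byte[4]=0x77 cont=0 payload=0x77=119: acc |= 119<<0 -> acc=119 shift=7 [end]
Varint 2: bytes[4:5] = 77 -> value 119 (1 byte(s))
  byte[5]=0xCF cont=1 payload=0x4F=79: acc |= 79<<0 -> acc=79 shift=7
  byte[6]=0x89 cont=1 payload=0x09=9: acc |= 9<<7 -> acc=1231 shift=14
  byte[7]=0x49 cont=0 payload=0x49=73: acc |= 73<<14 -> acc=1197263 shift=21 [end]
Varint 3: bytes[5:8] = CF 89 49 -> value 1197263 (3 byte(s))
  byte[8]=0x6F cont=0 payload=0x6F=111: acc |= 111<<0 -> acc=111 shift=7 [end]
Varint 4: bytes[8:9] = 6F -> value 111 (1 byte(s))

Answer: 4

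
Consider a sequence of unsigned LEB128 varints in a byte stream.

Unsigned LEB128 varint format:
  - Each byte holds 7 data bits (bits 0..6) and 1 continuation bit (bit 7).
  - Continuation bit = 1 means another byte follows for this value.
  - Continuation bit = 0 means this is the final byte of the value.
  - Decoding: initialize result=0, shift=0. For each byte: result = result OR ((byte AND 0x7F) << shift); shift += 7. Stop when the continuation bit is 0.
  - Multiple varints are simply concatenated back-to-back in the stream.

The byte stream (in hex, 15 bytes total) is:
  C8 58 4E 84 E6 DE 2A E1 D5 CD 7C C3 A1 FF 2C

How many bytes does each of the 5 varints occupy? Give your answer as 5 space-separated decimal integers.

Answer: 2 1 4 4 4

Derivation:
  byte[0]=0xC8 cont=1 payload=0x48=72: acc |= 72<<0 -> acc=72 shift=7
  byte[1]=0x58 cont=0 payload=0x58=88: acc |= 88<<7 -> acc=11336 shift=14 [end]
Varint 1: bytes[0:2] = C8 58 -> value 11336 (2 byte(s))
  byte[2]=0x4E cont=0 payload=0x4E=78: acc |= 78<<0 -> acc=78 shift=7 [end]
Varint 2: bytes[2:3] = 4E -> value 78 (1 byte(s))
  byte[3]=0x84 cont=1 payload=0x04=4: acc |= 4<<0 -> acc=4 shift=7
  byte[4]=0xE6 cont=1 payload=0x66=102: acc |= 102<<7 -> acc=13060 shift=14
  byte[5]=0xDE cont=1 payload=0x5E=94: acc |= 94<<14 -> acc=1553156 shift=21
  byte[6]=0x2A cont=0 payload=0x2A=42: acc |= 42<<21 -> acc=89633540 shift=28 [end]
Varint 3: bytes[3:7] = 84 E6 DE 2A -> value 89633540 (4 byte(s))
  byte[7]=0xE1 cont=1 payload=0x61=97: acc |= 97<<0 -> acc=97 shift=7
  byte[8]=0xD5 cont=1 payload=0x55=85: acc |= 85<<7 -> acc=10977 shift=14
  byte[9]=0xCD cont=1 payload=0x4D=77: acc |= 77<<14 -> acc=1272545 shift=21
  byte[10]=0x7C cont=0 payload=0x7C=124: acc |= 124<<21 -> acc=261319393 shift=28 [end]
Varint 4: bytes[7:11] = E1 D5 CD 7C -> value 261319393 (4 byte(s))
  byte[11]=0xC3 cont=1 payload=0x43=67: acc |= 67<<0 -> acc=67 shift=7
  byte[12]=0xA1 cont=1 payload=0x21=33: acc |= 33<<7 -> acc=4291 shift=14
  byte[13]=0xFF cont=1 payload=0x7F=127: acc |= 127<<14 -> acc=2085059 shift=21
  byte[14]=0x2C cont=0 payload=0x2C=44: acc |= 44<<21 -> acc=94359747 shift=28 [end]
Varint 5: bytes[11:15] = C3 A1 FF 2C -> value 94359747 (4 byte(s))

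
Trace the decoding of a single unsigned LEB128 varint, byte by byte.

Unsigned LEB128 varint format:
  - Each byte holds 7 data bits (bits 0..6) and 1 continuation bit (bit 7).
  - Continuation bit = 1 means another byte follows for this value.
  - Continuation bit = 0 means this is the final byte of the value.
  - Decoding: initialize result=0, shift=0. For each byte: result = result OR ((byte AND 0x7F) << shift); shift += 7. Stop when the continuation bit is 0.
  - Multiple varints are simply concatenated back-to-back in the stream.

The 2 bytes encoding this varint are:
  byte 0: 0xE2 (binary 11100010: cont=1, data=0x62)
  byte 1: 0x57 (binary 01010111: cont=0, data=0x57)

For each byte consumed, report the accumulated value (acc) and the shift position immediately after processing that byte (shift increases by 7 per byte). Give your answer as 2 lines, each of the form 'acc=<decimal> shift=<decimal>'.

byte 0=0xE2: payload=0x62=98, contrib = 98<<0 = 98; acc -> 98, shift -> 7
byte 1=0x57: payload=0x57=87, contrib = 87<<7 = 11136; acc -> 11234, shift -> 14

Answer: acc=98 shift=7
acc=11234 shift=14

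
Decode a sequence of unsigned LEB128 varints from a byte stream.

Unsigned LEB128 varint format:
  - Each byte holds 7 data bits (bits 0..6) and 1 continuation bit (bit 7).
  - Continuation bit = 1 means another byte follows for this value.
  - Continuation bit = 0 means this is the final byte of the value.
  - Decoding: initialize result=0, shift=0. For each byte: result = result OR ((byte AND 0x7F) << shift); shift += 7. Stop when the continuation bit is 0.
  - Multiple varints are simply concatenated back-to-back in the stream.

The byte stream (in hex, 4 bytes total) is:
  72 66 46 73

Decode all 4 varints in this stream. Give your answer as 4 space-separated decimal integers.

Answer: 114 102 70 115

Derivation:
  byte[0]=0x72 cont=0 payload=0x72=114: acc |= 114<<0 -> acc=114 shift=7 [end]
Varint 1: bytes[0:1] = 72 -> value 114 (1 byte(s))
  byte[1]=0x66 cont=0 payload=0x66=102: acc |= 102<<0 -> acc=102 shift=7 [end]
Varint 2: bytes[1:2] = 66 -> value 102 (1 byte(s))
  byte[2]=0x46 cont=0 payload=0x46=70: acc |= 70<<0 -> acc=70 shift=7 [end]
Varint 3: bytes[2:3] = 46 -> value 70 (1 byte(s))
  byte[3]=0x73 cont=0 payload=0x73=115: acc |= 115<<0 -> acc=115 shift=7 [end]
Varint 4: bytes[3:4] = 73 -> value 115 (1 byte(s))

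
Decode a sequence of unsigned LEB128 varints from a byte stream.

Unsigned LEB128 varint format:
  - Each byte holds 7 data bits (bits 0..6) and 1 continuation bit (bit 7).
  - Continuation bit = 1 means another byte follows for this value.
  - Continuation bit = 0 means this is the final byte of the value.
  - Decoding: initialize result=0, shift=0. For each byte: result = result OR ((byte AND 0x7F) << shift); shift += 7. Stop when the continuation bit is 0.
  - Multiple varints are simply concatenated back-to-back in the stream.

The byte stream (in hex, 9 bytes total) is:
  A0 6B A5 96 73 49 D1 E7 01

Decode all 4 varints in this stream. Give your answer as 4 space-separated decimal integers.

  byte[0]=0xA0 cont=1 payload=0x20=32: acc |= 32<<0 -> acc=32 shift=7
  byte[1]=0x6B cont=0 payload=0x6B=107: acc |= 107<<7 -> acc=13728 shift=14 [end]
Varint 1: bytes[0:2] = A0 6B -> value 13728 (2 byte(s))
  byte[2]=0xA5 cont=1 payload=0x25=37: acc |= 37<<0 -> acc=37 shift=7
  byte[3]=0x96 cont=1 payload=0x16=22: acc |= 22<<7 -> acc=2853 shift=14
  byte[4]=0x73 cont=0 payload=0x73=115: acc |= 115<<14 -> acc=1887013 shift=21 [end]
Varint 2: bytes[2:5] = A5 96 73 -> value 1887013 (3 byte(s))
  byte[5]=0x49 cont=0 payload=0x49=73: acc |= 73<<0 -> acc=73 shift=7 [end]
Varint 3: bytes[5:6] = 49 -> value 73 (1 byte(s))
  byte[6]=0xD1 cont=1 payload=0x51=81: acc |= 81<<0 -> acc=81 shift=7
  byte[7]=0xE7 cont=1 payload=0x67=103: acc |= 103<<7 -> acc=13265 shift=14
  byte[8]=0x01 cont=0 payload=0x01=1: acc |= 1<<14 -> acc=29649 shift=21 [end]
Varint 4: bytes[6:9] = D1 E7 01 -> value 29649 (3 byte(s))

Answer: 13728 1887013 73 29649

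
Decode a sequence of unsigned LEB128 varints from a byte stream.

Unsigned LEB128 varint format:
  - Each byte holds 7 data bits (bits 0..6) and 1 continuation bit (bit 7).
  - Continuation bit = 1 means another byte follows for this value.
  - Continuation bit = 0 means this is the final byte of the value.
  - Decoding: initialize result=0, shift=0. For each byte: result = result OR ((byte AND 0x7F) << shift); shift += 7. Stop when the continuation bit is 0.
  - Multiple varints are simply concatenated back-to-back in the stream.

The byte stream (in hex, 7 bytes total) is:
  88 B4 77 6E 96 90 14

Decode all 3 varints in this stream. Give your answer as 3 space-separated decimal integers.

  byte[0]=0x88 cont=1 payload=0x08=8: acc |= 8<<0 -> acc=8 shift=7
  byte[1]=0xB4 cont=1 payload=0x34=52: acc |= 52<<7 -> acc=6664 shift=14
  byte[2]=0x77 cont=0 payload=0x77=119: acc |= 119<<14 -> acc=1956360 shift=21 [end]
Varint 1: bytes[0:3] = 88 B4 77 -> value 1956360 (3 byte(s))
  byte[3]=0x6E cont=0 payload=0x6E=110: acc |= 110<<0 -> acc=110 shift=7 [end]
Varint 2: bytes[3:4] = 6E -> value 110 (1 byte(s))
  byte[4]=0x96 cont=1 payload=0x16=22: acc |= 22<<0 -> acc=22 shift=7
  byte[5]=0x90 cont=1 payload=0x10=16: acc |= 16<<7 -> acc=2070 shift=14
  byte[6]=0x14 cont=0 payload=0x14=20: acc |= 20<<14 -> acc=329750 shift=21 [end]
Varint 3: bytes[4:7] = 96 90 14 -> value 329750 (3 byte(s))

Answer: 1956360 110 329750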